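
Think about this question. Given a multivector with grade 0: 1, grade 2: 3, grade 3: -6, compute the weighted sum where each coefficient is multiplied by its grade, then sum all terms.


Grade-weighted sum = sum of grade_k * coefficient_k
0*1 = 0
2*3 = 6
3*(-6) = -18
Total = 0 + 6 + (-18) = -12


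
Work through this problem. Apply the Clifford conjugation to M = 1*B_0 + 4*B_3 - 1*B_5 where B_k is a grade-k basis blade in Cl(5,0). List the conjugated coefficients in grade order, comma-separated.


Clifford conjugate sign for grade k: (-1)^(k(k+1)/2)
Grade 0: (-1)^(0*1/2) = (-1)^0 = 1, coeff 1 -> 1
Grade 3: (-1)^(3*4/2) = (-1)^6 = 1, coeff 4 -> 4
Grade 5: (-1)^(5*6/2) = (-1)^15 = -1, coeff -1 -> 1
Conjugated coefficients: 1, 4, 1


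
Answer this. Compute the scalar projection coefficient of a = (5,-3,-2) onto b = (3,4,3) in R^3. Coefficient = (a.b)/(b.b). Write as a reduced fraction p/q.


Projection coefficient = (a . b) / (b . b)
a . b = 5*3 + (-3)*4 + (-2)*3
= 15 + (-12) + (-6) = -3
b . b = 3^2 + 4^2 + 3^2
= 9 + 16 + 9 = 34
Coefficient = -3/34
In lowest terms: -3/34


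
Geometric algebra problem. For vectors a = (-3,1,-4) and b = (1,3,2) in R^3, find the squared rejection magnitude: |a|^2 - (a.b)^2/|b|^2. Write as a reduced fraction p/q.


|a|^2 = (-3)^2 + 1^2 + (-4)^2 = 26
|b|^2 = 1^2 + 3^2 + 2^2 = 14
a . b = (-3)*1 + 1*3 + (-4)*2 = -8
(a.b)^2 = (-8)^2 = 64
|rej|^2 = 26 - 64/14
= (364 - 64)/14
= 300/14
In lowest terms: 150/7


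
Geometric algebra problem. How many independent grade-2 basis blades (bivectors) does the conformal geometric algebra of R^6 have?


The conformal model of R^6 uses Cl(7,1) with m = 6 + 2 = 8 generators.
Number of grade-2 blades = C(m, 2) = C(8, 2)
= 8*7/2 = 28


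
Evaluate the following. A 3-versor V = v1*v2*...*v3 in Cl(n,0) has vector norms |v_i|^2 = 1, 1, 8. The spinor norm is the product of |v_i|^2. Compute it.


Spinor norm N(V) = |v1|^2 * |v2|^2 * ... * |v3|^2
= 1 * 1 * 8
Running product: 1, 1, 8
N(V) = 8


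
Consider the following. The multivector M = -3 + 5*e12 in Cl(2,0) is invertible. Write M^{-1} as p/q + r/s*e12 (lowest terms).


M = -3 + 5*e12, where e12^2 = -1.
Since M commutes with its reverse ~M = a - b*e12, M * ~M = a^2 - b^2*e12^2 = a^2 + b^2.
So M^{-1} = ~M / (a^2 + b^2) = (a - b*e12)/(a^2 + b^2).
a^2 + b^2 = 9 + 25 = 34
Scalar part = -3/34 = -3/34
Bivector coeff = -5/34 = -5/34
M^{-1} = -3/34 - 5/34*e12


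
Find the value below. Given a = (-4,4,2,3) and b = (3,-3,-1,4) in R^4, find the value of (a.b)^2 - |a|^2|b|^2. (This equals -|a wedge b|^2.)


a . b = (-4)*3 + 4*(-3) + 2*(-1) + 3*4
= -12 + (-12) + (-2) + 12 = -14
|a|^2 = (-4)^2 + 4^2 + 2^2 + 3^2 = 45
|b|^2 = 3^2 + (-3)^2 + (-1)^2 + 4^2 = 35
(a.b)^2 = (-14)^2 = 196
|a|^2 * |b|^2 = 45 * 35 = 1575
Result = 196 - 1575 = -1379


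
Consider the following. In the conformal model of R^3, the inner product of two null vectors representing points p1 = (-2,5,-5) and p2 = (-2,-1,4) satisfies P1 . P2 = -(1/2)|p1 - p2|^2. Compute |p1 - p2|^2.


p1 - p2 = (0, 6, -9)
|p1 - p2|^2 = 0^2 + 6^2 + (-9)^2
= 0 + 36 + 81
= 117


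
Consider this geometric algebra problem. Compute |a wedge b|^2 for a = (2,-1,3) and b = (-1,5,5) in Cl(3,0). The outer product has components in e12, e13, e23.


a wedge b = (a1*b2 - a2*b1)*e12 + (a1*b3 - a3*b1)*e13 + (a2*b3 - a3*b2)*e23
e12 coeff: 2*5 - (-1)*(-1) = 10 - 1 = 9
e13 coeff: 2*5 - 3*(-1) = 10 - (-3) = 13
e23 coeff: (-1)*5 - 3*5 = -5 - 15 = -20
|a wedge b|^2 = 9^2 + 13^2 + (-20)^2
= 81 + 169 + 400
= 650


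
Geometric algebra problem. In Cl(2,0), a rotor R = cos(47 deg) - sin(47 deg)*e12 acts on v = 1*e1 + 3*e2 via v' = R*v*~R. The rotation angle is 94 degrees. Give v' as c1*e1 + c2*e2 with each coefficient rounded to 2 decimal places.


Rotor R = cos(47deg) - sin(47deg)*e12
Rotation angle theta = 2 * 47 = 94 degrees
v' = R*v*~R rotates v by theta.
cos(94deg) = -0.0698, sin(94deg) = 0.9976
v'_1 = 1*cos(94deg) - 3*sin(94deg)
= 1*(-0.0698) - 3*0.9976
= -3.06
v'_2 = 1*sin(94deg) + 3*cos(94deg)
= 1*0.9976 + 3*(-0.0698)
= 0.79
v' = -3.06*e1 + 0.79*e2


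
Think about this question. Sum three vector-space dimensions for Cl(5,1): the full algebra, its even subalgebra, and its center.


n = 5 + 1 = 6
Total dim = 2^6 = 64
Even subalgebra dim = 2^5 = 32
n is even, so center dim = 1
Sum = 64 + 32 + 1 = 97


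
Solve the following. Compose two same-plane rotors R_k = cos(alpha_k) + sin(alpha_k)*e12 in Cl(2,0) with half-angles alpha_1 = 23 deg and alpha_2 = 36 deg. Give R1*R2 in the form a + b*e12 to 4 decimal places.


Same-plane rotors commute and their half-angles add:
R1*R2 = cos(a1 + a2) + sin(a1 + a2)*e12.
a1 + a2 = 23 + 36 = 59 deg
cos(59 deg) = 0.5150
sin(59 deg) = 0.8572
R1*R2 = 0.5150 + 0.8572*e12


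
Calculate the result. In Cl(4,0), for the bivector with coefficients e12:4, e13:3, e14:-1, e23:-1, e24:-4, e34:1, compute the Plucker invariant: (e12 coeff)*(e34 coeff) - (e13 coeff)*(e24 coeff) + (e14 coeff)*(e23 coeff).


Plucker relation: af - be + cd
a*f = 4*1 = 4
b*e = 3*(-4) = -12
c*d = (-1)*(-1) = 1
af - be + cd = 4 - (-12) + 1
= 17


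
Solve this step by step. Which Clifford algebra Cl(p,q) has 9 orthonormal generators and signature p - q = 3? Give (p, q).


We need p + q = 9 and p - q = 3.
Adding: 2p = 9 + 3 = 12, so p = 6.
Then q = 9 - 6 = 3.
(p, q) = (6, 3)


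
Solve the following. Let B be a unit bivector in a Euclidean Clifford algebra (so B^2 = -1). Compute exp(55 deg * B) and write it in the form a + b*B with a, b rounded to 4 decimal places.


For a unit bivector B with B^2 = -1, the exponential series gives
e^(theta*B) = cos(theta) + sin(theta)*B (the GA analogue of Euler's formula).
theta = 55 degrees = 0.959931 rad
cos(55 deg) = 0.5736
sin(55 deg) = 0.8192
exp(theta*B) = 0.5736 + 0.8192*B


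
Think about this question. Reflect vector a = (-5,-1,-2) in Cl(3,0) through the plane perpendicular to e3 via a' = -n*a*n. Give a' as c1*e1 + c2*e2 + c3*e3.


Reflection formula: a' = -n*a*n, with n = e3 (unit vector, n^2 = 1).
For reflection through hyperplane perp to e3:
The component along e3 flips sign, others stay.
a = (-5, -1, -2)
a' = (-5, -1, 2)
a' = -5*e1 - 1*e2 + 2*e3


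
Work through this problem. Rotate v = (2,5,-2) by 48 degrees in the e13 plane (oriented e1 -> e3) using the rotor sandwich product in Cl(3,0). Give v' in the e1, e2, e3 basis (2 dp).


Rotor R = cos(24deg) - sin(24deg)*e13
Rotation angle theta = 2 * 24 = 48 degrees in the e13 plane (e1 -> e3).
The component perpendicular to the plane (e2) is invariant: v'_2 = v2 = 5.00
cos(48deg) = 0.6691, sin(48deg) = 0.7431
v'_1 = v1*cos(theta) - v3*sin(theta) = 2*0.6691 - (-2)*0.7431 = 2.82
v'_3 = v1*sin(theta) + v3*cos(theta) = 2*0.7431 + (-2)*0.6691 = 0.15
v' = 2.82*e1 + 5.00*e2 + 0.15*e3


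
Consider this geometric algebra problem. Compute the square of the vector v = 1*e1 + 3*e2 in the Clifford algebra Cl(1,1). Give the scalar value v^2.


v^2 = sum of c_i^2 * e_i^2
Positive signature terms (e_i^2 = +1): 1^2 = 1
Negative signature terms (e_j^2 = -1): 3^2 = 9
v^2 = 1 - 9 = -8


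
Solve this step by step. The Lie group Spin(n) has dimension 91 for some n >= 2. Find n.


dim Spin(n) = dim so(n) = n(n-1)/2.
Solve n(n-1)/2 = 91, i.e. n^2 - n - 182 = 0.
Discriminant = 1 + 8*91 = 729
n = (1 + sqrt(729))/2 = (1 + 27)/2 = 14


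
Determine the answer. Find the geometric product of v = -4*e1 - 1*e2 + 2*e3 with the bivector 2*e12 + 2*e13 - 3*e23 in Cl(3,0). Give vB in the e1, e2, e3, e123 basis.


vB has grade-1 (vector) and grade-3 (trivector) parts: vB = (v _| B) + (v ^ B).
Vector part <vB>_1:
  e1: -v2*b12 - v3*b13 = -(-1)*(2) - (2)*(2) = -2
  e2: v1*b12 - v3*b23 = (-4)*(2) - (2)*(-3) = -2
  e3: v1*b13 + v2*b23 = (-4)*(2) + (-1)*(-3) = -5
Trivector part <vB>_3:
  e123: v1*b23 - v2*b13 + v3*b12 = (-4)*(-3) - (-1)*(2) + (2)*(2) = 18
vB = -2*e1 - 2*e2 - 5*e3 + 18*e123


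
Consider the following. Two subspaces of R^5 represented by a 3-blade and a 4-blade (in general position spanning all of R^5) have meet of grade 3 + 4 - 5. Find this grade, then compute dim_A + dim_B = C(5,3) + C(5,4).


Meet grade = grade(A) + grade(B) - n
= 3 + 4 - 5 = 2
C(5,3) = 10
C(5,4) = 5
dim_A + dim_B = 10 + 5 = 15


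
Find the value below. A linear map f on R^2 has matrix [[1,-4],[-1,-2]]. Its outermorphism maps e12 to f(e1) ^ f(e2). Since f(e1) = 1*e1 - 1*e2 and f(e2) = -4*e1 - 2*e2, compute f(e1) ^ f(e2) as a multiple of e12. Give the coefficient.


The outermorphism of a linear map f sends e1^e2 to f(e1)^f(e2).
f(e1) = 1*e1 - 1*e2
f(e2) = -4*e1 - 2*e2
f(e1) ^ f(e2) = (1*e1 - 1*e2) ^ (-4*e1 - 2*e2)
= 1*(-2)*e12 + (-1)*(-4)*e21
= (-2 - 4)*e12
= -6*e12
Coefficient = -6


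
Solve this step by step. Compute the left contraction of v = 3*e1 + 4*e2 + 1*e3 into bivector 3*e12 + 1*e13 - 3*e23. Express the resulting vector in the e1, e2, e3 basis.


Left contraction v _| B = <vB>_1 (grade-1 part of the geometric product vB).
Using e1_|e12 = e2, e2_|e12 = -e1, e1_|e13 = e3, e3_|e13 = -e1, e2_|e23 = e3, e3_|e23 = -e2:
e1 coeff: -v2*b12 - v3*b13 = -(4)*(3) - (1)*(1) = -13
e2 coeff: v1*b12 - v3*b23 = (3)*(3) - (1)*(-3) = 12
e3 coeff: v1*b13 + v2*b23 = (3)*(1) + (4)*(-3) = -9
v _| B = -13*e1 + 12*e2 - 9*e3


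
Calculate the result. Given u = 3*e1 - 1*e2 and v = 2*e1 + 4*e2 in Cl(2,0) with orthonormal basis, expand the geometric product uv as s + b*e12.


Expand: (3*e1 - 1*e2)(2*e1 + 4*e2)
= 3*2*e1e1 + 3*4*e1e2 + (-1)*2*e2e1 + (-1)*4*e2e2
Using e1^2 = e2^2 = 1, e2e1 = -e1e2:
Scalar part s = 3*2 + (-1)*4 = 6 + (-4) = 2
Bivector part b = 3*4 - (-1)*2 = 12 - (-2) = 14
uv = 2 + 14*e12


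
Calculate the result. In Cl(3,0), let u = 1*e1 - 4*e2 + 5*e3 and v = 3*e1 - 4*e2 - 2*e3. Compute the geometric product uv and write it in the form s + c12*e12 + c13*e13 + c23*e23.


In Cl(3,0): e_i^2 = 1, e_ie_j = -e_je_i for i != j.
Scalar part = u . v = 1*3 + (-4)*(-4) + 5*(-2)
= 3 + 16 + (-10) = 9
e12 coeff = 1*(-4) - (-4)*3 = -4 - (-12) = 8
e13 coeff = 1*(-2) - 5*3 = -2 - 15 = -17
e23 coeff = (-4)*(-2) - 5*(-4) = 8 - (-20) = 28
uv = 9 + 8*e12 - 17*e13 + 28*e23


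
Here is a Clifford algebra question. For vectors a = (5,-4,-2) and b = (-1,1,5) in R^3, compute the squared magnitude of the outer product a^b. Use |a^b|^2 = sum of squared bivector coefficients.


a wedge b = (a1*b2 - a2*b1)*e12 + (a1*b3 - a3*b1)*e13 + (a2*b3 - a3*b2)*e23
e12 coeff: 5*1 - (-4)*(-1) = 5 - 4 = 1
e13 coeff: 5*5 - (-2)*(-1) = 25 - 2 = 23
e23 coeff: (-4)*5 - (-2)*1 = -20 - (-2) = -18
|a wedge b|^2 = 1^2 + 23^2 + (-18)^2
= 1 + 529 + 324
= 854


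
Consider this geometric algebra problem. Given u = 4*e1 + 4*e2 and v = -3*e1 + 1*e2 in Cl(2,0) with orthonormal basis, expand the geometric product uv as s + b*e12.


Expand: (4*e1 + 4*e2)(-3*e1 + 1*e2)
= 4*(-3)*e1e1 + 4*1*e1e2 + 4*(-3)*e2e1 + 4*1*e2e2
Using e1^2 = e2^2 = 1, e2e1 = -e1e2:
Scalar part s = 4*(-3) + 4*1 = -12 + 4 = -8
Bivector part b = 4*1 - 4*(-3) = 4 - (-12) = 16
uv = -8 + 16*e12


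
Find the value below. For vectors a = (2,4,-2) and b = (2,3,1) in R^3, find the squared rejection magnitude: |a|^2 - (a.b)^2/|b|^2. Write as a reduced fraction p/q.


|a|^2 = 2^2 + 4^2 + (-2)^2 = 24
|b|^2 = 2^2 + 3^2 + 1^2 = 14
a . b = 2*2 + 4*3 + (-2)*1 = 14
(a.b)^2 = 14^2 = 196
|rej|^2 = 24 - 196/14
= (336 - 196)/14
= 140/14
In lowest terms: 10/1


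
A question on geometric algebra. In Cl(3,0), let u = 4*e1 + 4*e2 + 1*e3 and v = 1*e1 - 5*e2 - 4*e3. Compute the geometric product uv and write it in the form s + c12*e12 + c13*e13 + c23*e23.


In Cl(3,0): e_i^2 = 1, e_ie_j = -e_je_i for i != j.
Scalar part = u . v = 4*1 + 4*(-5) + 1*(-4)
= 4 + (-20) + (-4) = -20
e12 coeff = 4*(-5) - 4*1 = -20 - 4 = -24
e13 coeff = 4*(-4) - 1*1 = -16 - 1 = -17
e23 coeff = 4*(-4) - 1*(-5) = -16 - (-5) = -11
uv = -20 - 24*e12 - 17*e13 - 11*e23


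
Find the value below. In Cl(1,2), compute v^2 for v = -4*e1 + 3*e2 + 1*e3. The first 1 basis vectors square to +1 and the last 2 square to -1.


v^2 = sum of c_i^2 * e_i^2
Positive signature terms (e_i^2 = +1): (-4)^2 = 16
Negative signature terms (e_j^2 = -1): 3^2 + 1^2 = 10
v^2 = 16 - 10 = 6


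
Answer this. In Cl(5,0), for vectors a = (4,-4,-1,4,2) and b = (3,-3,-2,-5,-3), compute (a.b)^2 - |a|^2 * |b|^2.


a . b = 4*3 + (-4)*(-3) + (-1)*(-2) + 4*(-5) + 2*(-3)
= 12 + 12 + 2 + (-20) + (-6) = 0
|a|^2 = 4^2 + (-4)^2 + (-1)^2 + 4^2 + 2^2 = 53
|b|^2 = 3^2 + (-3)^2 + (-2)^2 + (-5)^2 + (-3)^2 = 56
(a.b)^2 = 0^2 = 0
|a|^2 * |b|^2 = 53 * 56 = 2968
Result = 0 - 2968 = -2968


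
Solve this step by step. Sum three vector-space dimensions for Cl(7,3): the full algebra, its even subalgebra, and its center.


n = 7 + 3 = 10
Total dim = 2^10 = 1024
Even subalgebra dim = 2^9 = 512
n is even, so center dim = 1
Sum = 1024 + 512 + 1 = 1537


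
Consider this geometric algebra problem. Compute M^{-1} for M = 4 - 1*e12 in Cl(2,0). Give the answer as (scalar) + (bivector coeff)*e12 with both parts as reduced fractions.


M = 4 - 1*e12, where e12^2 = -1.
Since M commutes with its reverse ~M = a - b*e12, M * ~M = a^2 - b^2*e12^2 = a^2 + b^2.
So M^{-1} = ~M / (a^2 + b^2) = (a - b*e12)/(a^2 + b^2).
a^2 + b^2 = 16 + 1 = 17
Scalar part = 4/17 = 4/17
Bivector coeff = 1/17 = 1/17
M^{-1} = 4/17 + 1/17*e12


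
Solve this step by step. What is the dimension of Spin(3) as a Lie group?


Spin(n) double-covers SO(n); both have Lie algebra so(n) of dimension n(n-1)/2.
n = 3
n(n-1) = 3 * 2 = 6
dim Spin(3) = 6/2 = 3


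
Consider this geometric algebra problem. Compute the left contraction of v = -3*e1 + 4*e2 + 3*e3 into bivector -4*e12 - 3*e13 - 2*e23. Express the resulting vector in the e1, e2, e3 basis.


Left contraction v _| B = <vB>_1 (grade-1 part of the geometric product vB).
Using e1_|e12 = e2, e2_|e12 = -e1, e1_|e13 = e3, e3_|e13 = -e1, e2_|e23 = e3, e3_|e23 = -e2:
e1 coeff: -v2*b12 - v3*b13 = -(4)*(-4) - (3)*(-3) = 25
e2 coeff: v1*b12 - v3*b23 = (-3)*(-4) - (3)*(-2) = 18
e3 coeff: v1*b13 + v2*b23 = (-3)*(-3) + (4)*(-2) = 1
v _| B = 25*e1 + 18*e2 + 1*e3


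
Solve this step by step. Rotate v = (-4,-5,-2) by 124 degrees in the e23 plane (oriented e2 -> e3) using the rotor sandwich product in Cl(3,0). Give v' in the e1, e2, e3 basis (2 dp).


Rotor R = cos(62deg) - sin(62deg)*e23
Rotation angle theta = 2 * 62 = 124 degrees in the e23 plane (e2 -> e3).
The component perpendicular to the plane (e1) is invariant: v'_1 = v1 = -4.00
cos(124deg) = -0.5592, sin(124deg) = 0.8290
v'_2 = v2*cos(theta) - v3*sin(theta) = -5*(-0.5592) - (-2)*0.8290 = 4.45
v'_3 = v2*sin(theta) + v3*cos(theta) = -5*0.8290 + (-2)*(-0.5592) = -3.03
v' = -4.00*e1 + 4.45*e2 - 3.03*e3


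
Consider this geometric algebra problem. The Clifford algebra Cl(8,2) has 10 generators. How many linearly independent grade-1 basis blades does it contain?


Number of grade-k basis blades in Cl(p,q) with n = p + q is C(n, k).
n = 8 + 2 = 10
C(10, 1) = 10! / (1! * 9!)
= 3628800 / (1 * 362880)
= 10


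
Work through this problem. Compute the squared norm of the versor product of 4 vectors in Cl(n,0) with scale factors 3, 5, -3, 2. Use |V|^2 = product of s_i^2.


Each vector v_i has |v_i|^2 = s_i^2
Squared scales: 3^2 = 9, 5^2 = 25, (-3)^2 = 9, 2^2 = 4
|V|^2 = 9 * 25 * 9 * 4
= 8100


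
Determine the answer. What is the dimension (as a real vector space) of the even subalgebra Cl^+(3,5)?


Even subalgebra dimension = 2^(n-1)
n = 3 + 5 = 8
2^(8 - 1) = 2^7 = 128
Verification: sum of C(8,k) for even k = 1 + 28 + 70 + 28 + 1 = 128
Result = 128


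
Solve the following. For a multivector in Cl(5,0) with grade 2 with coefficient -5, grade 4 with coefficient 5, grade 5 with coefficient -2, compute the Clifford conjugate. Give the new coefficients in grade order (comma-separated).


Clifford conjugate sign for grade k: (-1)^(k(k+1)/2)
Grade 2: (-1)^(2*3/2) = (-1)^3 = -1, coeff -5 -> 5
Grade 4: (-1)^(4*5/2) = (-1)^10 = 1, coeff 5 -> 5
Grade 5: (-1)^(5*6/2) = (-1)^15 = -1, coeff -2 -> 2
Conjugated coefficients: 5, 5, 2


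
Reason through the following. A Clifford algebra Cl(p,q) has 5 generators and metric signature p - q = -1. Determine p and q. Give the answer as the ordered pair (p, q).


We need p + q = 5 and p - q = -1.
Adding: 2p = 5 + (-1) = 4, so p = 2.
Then q = 5 - 2 = 3.
(p, q) = (2, 3)


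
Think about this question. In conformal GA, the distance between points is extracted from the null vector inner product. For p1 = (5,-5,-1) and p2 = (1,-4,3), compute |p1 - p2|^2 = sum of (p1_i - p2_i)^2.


p1 - p2 = (4, -1, -4)
|p1 - p2|^2 = 4^2 + (-1)^2 + (-4)^2
= 16 + 1 + 16
= 33


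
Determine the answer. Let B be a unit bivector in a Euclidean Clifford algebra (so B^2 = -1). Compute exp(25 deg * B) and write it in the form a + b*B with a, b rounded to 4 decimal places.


For a unit bivector B with B^2 = -1, the exponential series gives
e^(theta*B) = cos(theta) + sin(theta)*B (the GA analogue of Euler's formula).
theta = 25 degrees = 0.436332 rad
cos(25 deg) = 0.9063
sin(25 deg) = 0.4226
exp(theta*B) = 0.9063 + 0.4226*B


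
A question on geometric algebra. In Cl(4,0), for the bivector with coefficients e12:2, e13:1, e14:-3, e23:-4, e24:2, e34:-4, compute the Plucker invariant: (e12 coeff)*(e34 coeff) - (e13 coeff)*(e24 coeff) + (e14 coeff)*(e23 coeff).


Plucker relation: af - be + cd
a*f = 2*(-4) = -8
b*e = 1*2 = 2
c*d = (-3)*(-4) = 12
af - be + cd = -8 - 2 + 12
= 2


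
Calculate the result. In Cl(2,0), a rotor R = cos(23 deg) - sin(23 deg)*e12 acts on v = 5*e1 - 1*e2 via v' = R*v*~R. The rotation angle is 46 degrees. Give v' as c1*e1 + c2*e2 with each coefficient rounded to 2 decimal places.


Rotor R = cos(23deg) - sin(23deg)*e12
Rotation angle theta = 2 * 23 = 46 degrees
v' = R*v*~R rotates v by theta.
cos(46deg) = 0.6947, sin(46deg) = 0.7193
v'_1 = 5*cos(46deg) - (-1)*sin(46deg)
= 5*0.6947 - (-1)*0.7193
= 4.19
v'_2 = 5*sin(46deg) + (-1)*cos(46deg)
= 5*0.7193 + (-1)*0.6947
= 2.90
v' = 4.19*e1 + 2.90*e2


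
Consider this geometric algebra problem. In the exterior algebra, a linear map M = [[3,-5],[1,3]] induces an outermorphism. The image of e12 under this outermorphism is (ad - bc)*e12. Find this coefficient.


The outermorphism of a linear map f sends e1^e2 to f(e1)^f(e2).
f(e1) = 3*e1 + 1*e2
f(e2) = -5*e1 + 3*e2
f(e1) ^ f(e2) = (3*e1 + 1*e2) ^ (-5*e1 + 3*e2)
= 3*3*e12 + 1*(-5)*e21
= (9 - (-5))*e12
= 14*e12
Coefficient = 14


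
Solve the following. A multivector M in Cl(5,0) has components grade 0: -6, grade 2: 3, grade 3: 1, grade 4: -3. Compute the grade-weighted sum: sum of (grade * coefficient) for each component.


Grade-weighted sum = sum of grade_k * coefficient_k
0*(-6) = 0
2*3 = 6
3*1 = 3
4*(-3) = -12
Total = 0 + 6 + 3 + (-12) = -3


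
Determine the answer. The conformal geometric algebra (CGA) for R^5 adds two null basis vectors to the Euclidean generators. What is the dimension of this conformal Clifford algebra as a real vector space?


The conformal model of R^5 uses Cl(6,1): the 5 Euclidean generators plus two extra orthogonal generators e+ (e+^2 = +1) and e- (e-^2 = -1), from which the null vectors e0, einf are built.
Number of generators m = 5 + 2 = 7.
dim Cl(p,q) = 2^m = 2^7 = 128


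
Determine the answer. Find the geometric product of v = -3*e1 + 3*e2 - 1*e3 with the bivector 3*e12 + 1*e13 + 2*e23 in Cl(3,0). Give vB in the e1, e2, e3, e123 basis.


vB has grade-1 (vector) and grade-3 (trivector) parts: vB = (v _| B) + (v ^ B).
Vector part <vB>_1:
  e1: -v2*b12 - v3*b13 = -(3)*(3) - (-1)*(1) = -8
  e2: v1*b12 - v3*b23 = (-3)*(3) - (-1)*(2) = -7
  e3: v1*b13 + v2*b23 = (-3)*(1) + (3)*(2) = 3
Trivector part <vB>_3:
  e123: v1*b23 - v2*b13 + v3*b12 = (-3)*(2) - (3)*(1) + (-1)*(3) = -12
vB = -8*e1 - 7*e2 + 3*e3 - 12*e123


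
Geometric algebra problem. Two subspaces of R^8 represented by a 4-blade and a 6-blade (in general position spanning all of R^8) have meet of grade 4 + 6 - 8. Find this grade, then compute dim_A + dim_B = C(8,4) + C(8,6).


Meet grade = grade(A) + grade(B) - n
= 4 + 6 - 8 = 2
C(8,4) = 70
C(8,6) = 28
dim_A + dim_B = 70 + 28 = 98


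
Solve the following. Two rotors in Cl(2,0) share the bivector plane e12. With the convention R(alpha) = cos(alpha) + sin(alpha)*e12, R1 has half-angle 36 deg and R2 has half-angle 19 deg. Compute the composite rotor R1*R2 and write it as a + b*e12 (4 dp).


Same-plane rotors commute and their half-angles add:
R1*R2 = cos(a1 + a2) + sin(a1 + a2)*e12.
a1 + a2 = 36 + 19 = 55 deg
cos(55 deg) = 0.5736
sin(55 deg) = 0.8192
R1*R2 = 0.5736 + 0.8192*e12


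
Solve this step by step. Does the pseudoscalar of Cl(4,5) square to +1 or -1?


The pseudoscalar I = e1...e_n (product of all n generators) of Cl(p,q) satisfies I^2 = (-1)^(q + n(n-1)/2).
p = 4, q = 5, n = p + q = 9
n(n-1)/2 = 9 * 8 / 2 = 36
Exponent = q + n(n-1)/2 = 5 + 36 = 41
I^2 = (-1)^41 = -1


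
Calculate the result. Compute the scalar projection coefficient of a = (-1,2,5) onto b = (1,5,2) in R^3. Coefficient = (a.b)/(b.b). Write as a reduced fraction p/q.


Projection coefficient = (a . b) / (b . b)
a . b = (-1)*1 + 2*5 + 5*2
= -1 + 10 + 10 = 19
b . b = 1^2 + 5^2 + 2^2
= 1 + 25 + 4 = 30
Coefficient = 19/30
In lowest terms: 19/30


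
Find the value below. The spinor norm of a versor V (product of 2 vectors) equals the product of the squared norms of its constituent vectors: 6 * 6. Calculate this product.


Spinor norm N(V) = |v1|^2 * |v2|^2 * ... * |v2|^2
= 6 * 6
Running product: 6, 36
N(V) = 36


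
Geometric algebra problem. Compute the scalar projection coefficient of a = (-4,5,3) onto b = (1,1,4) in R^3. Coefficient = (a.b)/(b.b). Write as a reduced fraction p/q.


Projection coefficient = (a . b) / (b . b)
a . b = (-4)*1 + 5*1 + 3*4
= -4 + 5 + 12 = 13
b . b = 1^2 + 1^2 + 4^2
= 1 + 1 + 16 = 18
Coefficient = 13/18
In lowest terms: 13/18


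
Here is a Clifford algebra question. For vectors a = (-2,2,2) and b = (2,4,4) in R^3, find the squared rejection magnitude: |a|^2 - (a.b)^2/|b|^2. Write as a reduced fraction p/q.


|a|^2 = (-2)^2 + 2^2 + 2^2 = 12
|b|^2 = 2^2 + 4^2 + 4^2 = 36
a . b = (-2)*2 + 2*4 + 2*4 = 12
(a.b)^2 = 12^2 = 144
|rej|^2 = 12 - 144/36
= (432 - 144)/36
= 288/36
In lowest terms: 8/1


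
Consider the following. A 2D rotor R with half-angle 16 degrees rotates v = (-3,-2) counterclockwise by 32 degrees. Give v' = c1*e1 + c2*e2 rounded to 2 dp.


Rotor R = cos(16deg) - sin(16deg)*e12
Rotation angle theta = 2 * 16 = 32 degrees
v' = R*v*~R rotates v by theta.
cos(32deg) = 0.8480, sin(32deg) = 0.5299
v'_1 = -3*cos(32deg) - (-2)*sin(32deg)
= -3*0.8480 - (-2)*0.5299
= -1.48
v'_2 = -3*sin(32deg) + (-2)*cos(32deg)
= -3*0.5299 + (-2)*0.8480
= -3.29
v' = -1.48*e1 - 3.29*e2


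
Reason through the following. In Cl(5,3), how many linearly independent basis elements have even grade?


Even subalgebra dimension = 2^(n-1)
n = 5 + 3 = 8
2^(8 - 1) = 2^7 = 128
Verification: sum of C(8,k) for even k = 1 + 28 + 70 + 28 + 1 = 128
Result = 128


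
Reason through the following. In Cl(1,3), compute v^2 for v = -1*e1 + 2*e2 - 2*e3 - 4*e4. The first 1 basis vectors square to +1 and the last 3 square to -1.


v^2 = sum of c_i^2 * e_i^2
Positive signature terms (e_i^2 = +1): (-1)^2 = 1
Negative signature terms (e_j^2 = -1): 2^2 + (-2)^2 + (-4)^2 = 24
v^2 = 1 - 24 = -23


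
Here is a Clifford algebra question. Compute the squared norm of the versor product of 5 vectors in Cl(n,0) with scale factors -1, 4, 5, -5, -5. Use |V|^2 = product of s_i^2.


Each vector v_i has |v_i|^2 = s_i^2
Squared scales: (-1)^2 = 1, 4^2 = 16, 5^2 = 25, (-5)^2 = 25, (-5)^2 = 25
|V|^2 = 1 * 16 * 25 * 25 * 25
= 250000


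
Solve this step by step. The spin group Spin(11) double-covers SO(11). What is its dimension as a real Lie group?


Spin(n) double-covers SO(n); both have Lie algebra so(n) of dimension n(n-1)/2.
n = 11
n(n-1) = 11 * 10 = 110
dim Spin(11) = 110/2 = 55


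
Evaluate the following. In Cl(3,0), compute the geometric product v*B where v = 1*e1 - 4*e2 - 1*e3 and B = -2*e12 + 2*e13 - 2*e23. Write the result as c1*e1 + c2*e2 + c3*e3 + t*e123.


vB has grade-1 (vector) and grade-3 (trivector) parts: vB = (v _| B) + (v ^ B).
Vector part <vB>_1:
  e1: -v2*b12 - v3*b13 = -(-4)*(-2) - (-1)*(2) = -6
  e2: v1*b12 - v3*b23 = (1)*(-2) - (-1)*(-2) = -4
  e3: v1*b13 + v2*b23 = (1)*(2) + (-4)*(-2) = 10
Trivector part <vB>_3:
  e123: v1*b23 - v2*b13 + v3*b12 = (1)*(-2) - (-4)*(2) + (-1)*(-2) = 8
vB = -6*e1 - 4*e2 + 10*e3 + 8*e123


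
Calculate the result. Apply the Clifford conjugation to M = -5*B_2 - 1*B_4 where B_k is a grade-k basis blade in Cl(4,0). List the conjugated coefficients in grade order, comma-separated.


Clifford conjugate sign for grade k: (-1)^(k(k+1)/2)
Grade 2: (-1)^(2*3/2) = (-1)^3 = -1, coeff -5 -> 5
Grade 4: (-1)^(4*5/2) = (-1)^10 = 1, coeff -1 -> -1
Conjugated coefficients: 5, -1


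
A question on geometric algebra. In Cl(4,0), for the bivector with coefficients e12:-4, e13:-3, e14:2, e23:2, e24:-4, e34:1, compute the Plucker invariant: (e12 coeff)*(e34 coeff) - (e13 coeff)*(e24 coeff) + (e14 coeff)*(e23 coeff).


Plucker relation: af - be + cd
a*f = (-4)*1 = -4
b*e = (-3)*(-4) = 12
c*d = 2*2 = 4
af - be + cd = -4 - 12 + 4
= -12


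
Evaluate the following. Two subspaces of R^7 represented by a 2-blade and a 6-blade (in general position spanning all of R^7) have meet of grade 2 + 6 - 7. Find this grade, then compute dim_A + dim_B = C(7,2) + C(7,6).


Meet grade = grade(A) + grade(B) - n
= 2 + 6 - 7 = 1
C(7,2) = 21
C(7,6) = 7
dim_A + dim_B = 21 + 7 = 28


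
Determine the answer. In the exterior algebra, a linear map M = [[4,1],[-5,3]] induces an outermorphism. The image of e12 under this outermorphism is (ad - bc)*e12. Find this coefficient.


The outermorphism of a linear map f sends e1^e2 to f(e1)^f(e2).
f(e1) = 4*e1 - 5*e2
f(e2) = 1*e1 + 3*e2
f(e1) ^ f(e2) = (4*e1 - 5*e2) ^ (1*e1 + 3*e2)
= 4*3*e12 + (-5)*1*e21
= (12 - (-5))*e12
= 17*e12
Coefficient = 17


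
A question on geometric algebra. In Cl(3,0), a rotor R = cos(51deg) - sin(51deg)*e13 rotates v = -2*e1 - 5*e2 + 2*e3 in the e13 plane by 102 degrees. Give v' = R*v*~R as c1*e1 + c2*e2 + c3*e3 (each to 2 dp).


Rotor R = cos(51deg) - sin(51deg)*e13
Rotation angle theta = 2 * 51 = 102 degrees in the e13 plane (e1 -> e3).
The component perpendicular to the plane (e2) is invariant: v'_2 = v2 = -5.00
cos(102deg) = -0.2079, sin(102deg) = 0.9781
v'_1 = v1*cos(theta) - v3*sin(theta) = -2*(-0.2079) - 2*0.9781 = -1.54
v'_3 = v1*sin(theta) + v3*cos(theta) = -2*0.9781 + 2*(-0.2079) = -2.37
v' = -1.54*e1 - 5.00*e2 - 2.37*e3


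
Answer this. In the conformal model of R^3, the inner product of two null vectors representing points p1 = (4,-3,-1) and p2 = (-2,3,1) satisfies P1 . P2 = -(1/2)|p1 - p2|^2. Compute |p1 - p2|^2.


p1 - p2 = (6, -6, -2)
|p1 - p2|^2 = 6^2 + (-6)^2 + (-2)^2
= 36 + 36 + 4
= 76


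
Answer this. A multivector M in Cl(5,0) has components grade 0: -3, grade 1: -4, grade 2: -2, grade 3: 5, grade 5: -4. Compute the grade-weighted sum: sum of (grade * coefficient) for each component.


Grade-weighted sum = sum of grade_k * coefficient_k
0*(-3) = 0
1*(-4) = -4
2*(-2) = -4
3*5 = 15
5*(-4) = -20
Total = 0 + (-4) + (-4) + 15 + (-20) = -13


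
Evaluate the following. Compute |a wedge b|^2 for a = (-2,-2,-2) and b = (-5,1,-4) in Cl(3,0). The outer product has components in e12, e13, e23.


a wedge b = (a1*b2 - a2*b1)*e12 + (a1*b3 - a3*b1)*e13 + (a2*b3 - a3*b2)*e23
e12 coeff: (-2)*1 - (-2)*(-5) = -2 - 10 = -12
e13 coeff: (-2)*(-4) - (-2)*(-5) = 8 - 10 = -2
e23 coeff: (-2)*(-4) - (-2)*1 = 8 - (-2) = 10
|a wedge b|^2 = (-12)^2 + (-2)^2 + 10^2
= 144 + 4 + 100
= 248


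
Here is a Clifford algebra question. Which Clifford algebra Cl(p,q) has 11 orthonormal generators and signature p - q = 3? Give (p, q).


We need p + q = 11 and p - q = 3.
Adding: 2p = 11 + 3 = 14, so p = 7.
Then q = 11 - 7 = 4.
(p, q) = (7, 4)


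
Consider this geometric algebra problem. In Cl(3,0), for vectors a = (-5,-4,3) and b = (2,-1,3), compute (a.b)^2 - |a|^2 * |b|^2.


a . b = (-5)*2 + (-4)*(-1) + 3*3
= -10 + 4 + 9 = 3
|a|^2 = (-5)^2 + (-4)^2 + 3^2 = 50
|b|^2 = 2^2 + (-1)^2 + 3^2 = 14
(a.b)^2 = 3^2 = 9
|a|^2 * |b|^2 = 50 * 14 = 700
Result = 9 - 700 = -691


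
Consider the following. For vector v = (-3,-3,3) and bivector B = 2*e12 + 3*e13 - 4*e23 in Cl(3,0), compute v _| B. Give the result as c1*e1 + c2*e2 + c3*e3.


Left contraction v _| B = <vB>_1 (grade-1 part of the geometric product vB).
Using e1_|e12 = e2, e2_|e12 = -e1, e1_|e13 = e3, e3_|e13 = -e1, e2_|e23 = e3, e3_|e23 = -e2:
e1 coeff: -v2*b12 - v3*b13 = -(-3)*(2) - (3)*(3) = -3
e2 coeff: v1*b12 - v3*b23 = (-3)*(2) - (3)*(-4) = 6
e3 coeff: v1*b13 + v2*b23 = (-3)*(3) + (-3)*(-4) = 3
v _| B = -3*e1 + 6*e2 + 3*e3


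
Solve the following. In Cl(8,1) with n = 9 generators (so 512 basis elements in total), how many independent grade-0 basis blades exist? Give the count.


Number of grade-k basis blades in Cl(p,q) with n = p + q is C(n, k).
n = 8 + 1 = 9
C(9, 0) = 9! / (0! * 9!)
= 362880 / (1 * 362880)
= 1


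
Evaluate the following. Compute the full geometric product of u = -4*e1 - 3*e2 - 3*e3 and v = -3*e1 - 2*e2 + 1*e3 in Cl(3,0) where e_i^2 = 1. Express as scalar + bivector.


In Cl(3,0): e_i^2 = 1, e_ie_j = -e_je_i for i != j.
Scalar part = u . v = (-4)*(-3) + (-3)*(-2) + (-3)*1
= 12 + 6 + (-3) = 15
e12 coeff = (-4)*(-2) - (-3)*(-3) = 8 - 9 = -1
e13 coeff = (-4)*1 - (-3)*(-3) = -4 - 9 = -13
e23 coeff = (-3)*1 - (-3)*(-2) = -3 - 6 = -9
uv = 15 - 1*e12 - 13*e13 - 9*e23


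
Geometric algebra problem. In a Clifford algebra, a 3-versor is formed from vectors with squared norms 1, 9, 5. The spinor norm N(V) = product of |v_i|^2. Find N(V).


Spinor norm N(V) = |v1|^2 * |v2|^2 * ... * |v3|^2
= 1 * 9 * 5
Running product: 1, 9, 45
N(V) = 45


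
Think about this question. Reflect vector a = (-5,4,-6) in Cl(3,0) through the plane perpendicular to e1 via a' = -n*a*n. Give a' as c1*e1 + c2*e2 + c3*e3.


Reflection formula: a' = -n*a*n, with n = e1 (unit vector, n^2 = 1).
For reflection through hyperplane perp to e1:
The component along e1 flips sign, others stay.
a = (-5, 4, -6)
a' = (5, 4, -6)
a' = 5*e1 + 4*e2 - 6*e3


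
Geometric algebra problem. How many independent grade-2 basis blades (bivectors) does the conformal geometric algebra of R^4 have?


The conformal model of R^4 uses Cl(5,1) with m = 4 + 2 = 6 generators.
Number of grade-2 blades = C(m, 2) = C(6, 2)
= 6*5/2 = 15


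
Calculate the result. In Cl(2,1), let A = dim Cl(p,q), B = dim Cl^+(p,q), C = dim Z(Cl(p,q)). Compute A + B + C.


n = 2 + 1 = 3
Total dim = 2^3 = 8
Even subalgebra dim = 2^2 = 4
n is odd, so center dim = 2
Sum = 8 + 4 + 2 = 14


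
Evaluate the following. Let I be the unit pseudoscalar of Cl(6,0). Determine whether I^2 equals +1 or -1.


The pseudoscalar I = e1...e_n (product of all n generators) of Cl(p,q) satisfies I^2 = (-1)^(q + n(n-1)/2).
p = 6, q = 0, n = p + q = 6
n(n-1)/2 = 6 * 5 / 2 = 15
Exponent = q + n(n-1)/2 = 0 + 15 = 15
I^2 = (-1)^15 = -1


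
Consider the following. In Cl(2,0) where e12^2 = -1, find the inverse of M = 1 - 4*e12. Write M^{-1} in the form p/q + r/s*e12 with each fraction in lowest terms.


M = 1 - 4*e12, where e12^2 = -1.
Since M commutes with its reverse ~M = a - b*e12, M * ~M = a^2 - b^2*e12^2 = a^2 + b^2.
So M^{-1} = ~M / (a^2 + b^2) = (a - b*e12)/(a^2 + b^2).
a^2 + b^2 = 1 + 16 = 17
Scalar part = 1/17 = 1/17
Bivector coeff = 4/17 = 4/17
M^{-1} = 1/17 + 4/17*e12


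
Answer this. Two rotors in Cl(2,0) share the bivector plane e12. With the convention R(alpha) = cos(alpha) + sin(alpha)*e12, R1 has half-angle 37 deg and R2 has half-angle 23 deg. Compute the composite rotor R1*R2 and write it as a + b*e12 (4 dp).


Same-plane rotors commute and their half-angles add:
R1*R2 = cos(a1 + a2) + sin(a1 + a2)*e12.
a1 + a2 = 37 + 23 = 60 deg
cos(60 deg) = 0.5000
sin(60 deg) = 0.8660
R1*R2 = 0.5000 + 0.8660*e12


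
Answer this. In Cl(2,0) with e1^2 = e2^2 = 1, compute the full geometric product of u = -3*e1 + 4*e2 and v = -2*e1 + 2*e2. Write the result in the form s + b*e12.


Expand: (-3*e1 + 4*e2)(-2*e1 + 2*e2)
= (-3)*(-2)*e1e1 + (-3)*2*e1e2 + 4*(-2)*e2e1 + 4*2*e2e2
Using e1^2 = e2^2 = 1, e2e1 = -e1e2:
Scalar part s = (-3)*(-2) + 4*2 = 6 + 8 = 14
Bivector part b = (-3)*2 - 4*(-2) = -6 - (-8) = 2
uv = 14 + 2*e12


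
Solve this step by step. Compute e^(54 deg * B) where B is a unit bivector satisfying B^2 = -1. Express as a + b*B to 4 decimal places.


For a unit bivector B with B^2 = -1, the exponential series gives
e^(theta*B) = cos(theta) + sin(theta)*B (the GA analogue of Euler's formula).
theta = 54 degrees = 0.942478 rad
cos(54 deg) = 0.5878
sin(54 deg) = 0.8090
exp(theta*B) = 0.5878 + 0.8090*B


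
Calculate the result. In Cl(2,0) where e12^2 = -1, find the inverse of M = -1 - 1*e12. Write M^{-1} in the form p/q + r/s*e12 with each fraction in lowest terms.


M = -1 - 1*e12, where e12^2 = -1.
Since M commutes with its reverse ~M = a - b*e12, M * ~M = a^2 - b^2*e12^2 = a^2 + b^2.
So M^{-1} = ~M / (a^2 + b^2) = (a - b*e12)/(a^2 + b^2).
a^2 + b^2 = 1 + 1 = 2
Scalar part = -1/2 = -1/2
Bivector coeff = 1/2 = 1/2
M^{-1} = -1/2 + 1/2*e12


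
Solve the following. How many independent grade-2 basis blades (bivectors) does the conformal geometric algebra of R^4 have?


The conformal model of R^4 uses Cl(5,1) with m = 4 + 2 = 6 generators.
Number of grade-2 blades = C(m, 2) = C(6, 2)
= 6*5/2 = 15


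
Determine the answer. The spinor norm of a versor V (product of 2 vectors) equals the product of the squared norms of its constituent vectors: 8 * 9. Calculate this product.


Spinor norm N(V) = |v1|^2 * |v2|^2 * ... * |v2|^2
= 8 * 9
Running product: 8, 72
N(V) = 72


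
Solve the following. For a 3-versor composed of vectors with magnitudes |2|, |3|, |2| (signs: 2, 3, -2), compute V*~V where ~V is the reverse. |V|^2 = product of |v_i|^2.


Each vector v_i has |v_i|^2 = s_i^2
Squared scales: 2^2 = 4, 3^2 = 9, (-2)^2 = 4
|V|^2 = 4 * 9 * 4
= 144


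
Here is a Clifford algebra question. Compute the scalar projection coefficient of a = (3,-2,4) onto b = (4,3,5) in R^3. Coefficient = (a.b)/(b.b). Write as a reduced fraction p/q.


Projection coefficient = (a . b) / (b . b)
a . b = 3*4 + (-2)*3 + 4*5
= 12 + (-6) + 20 = 26
b . b = 4^2 + 3^2 + 5^2
= 16 + 9 + 25 = 50
Coefficient = 26/50
In lowest terms: 13/25


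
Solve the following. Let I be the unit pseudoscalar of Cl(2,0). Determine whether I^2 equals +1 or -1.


The pseudoscalar I = e1...e_n (product of all n generators) of Cl(p,q) satisfies I^2 = (-1)^(q + n(n-1)/2).
p = 2, q = 0, n = p + q = 2
n(n-1)/2 = 2 * 1 / 2 = 1
Exponent = q + n(n-1)/2 = 0 + 1 = 1
I^2 = (-1)^1 = -1


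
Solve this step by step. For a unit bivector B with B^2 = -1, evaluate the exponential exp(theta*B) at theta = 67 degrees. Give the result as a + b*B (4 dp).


For a unit bivector B with B^2 = -1, the exponential series gives
e^(theta*B) = cos(theta) + sin(theta)*B (the GA analogue of Euler's formula).
theta = 67 degrees = 1.169371 rad
cos(67 deg) = 0.3907
sin(67 deg) = 0.9205
exp(theta*B) = 0.3907 + 0.9205*B


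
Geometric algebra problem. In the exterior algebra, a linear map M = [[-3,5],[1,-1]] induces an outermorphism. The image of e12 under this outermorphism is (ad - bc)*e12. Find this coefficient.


The outermorphism of a linear map f sends e1^e2 to f(e1)^f(e2).
f(e1) = -3*e1 + 1*e2
f(e2) = 5*e1 - 1*e2
f(e1) ^ f(e2) = (-3*e1 + 1*e2) ^ (5*e1 - 1*e2)
= (-3)*(-1)*e12 + 1*5*e21
= (3 - 5)*e12
= -2*e12
Coefficient = -2


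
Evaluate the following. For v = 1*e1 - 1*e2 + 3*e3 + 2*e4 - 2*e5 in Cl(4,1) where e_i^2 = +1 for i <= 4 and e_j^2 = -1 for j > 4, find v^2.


v^2 = sum of c_i^2 * e_i^2
Positive signature terms (e_i^2 = +1): 1^2 + (-1)^2 + 3^2 + 2^2 = 15
Negative signature terms (e_j^2 = -1): (-2)^2 = 4
v^2 = 15 - 4 = 11


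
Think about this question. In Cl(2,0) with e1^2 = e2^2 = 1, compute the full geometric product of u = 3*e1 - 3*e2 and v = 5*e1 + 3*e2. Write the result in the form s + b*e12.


Expand: (3*e1 - 3*e2)(5*e1 + 3*e2)
= 3*5*e1e1 + 3*3*e1e2 + (-3)*5*e2e1 + (-3)*3*e2e2
Using e1^2 = e2^2 = 1, e2e1 = -e1e2:
Scalar part s = 3*5 + (-3)*3 = 15 + (-9) = 6
Bivector part b = 3*3 - (-3)*5 = 9 - (-15) = 24
uv = 6 + 24*e12


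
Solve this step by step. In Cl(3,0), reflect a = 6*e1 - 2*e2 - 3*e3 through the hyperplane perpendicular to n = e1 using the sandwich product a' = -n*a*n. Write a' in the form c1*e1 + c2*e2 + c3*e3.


Reflection formula: a' = -n*a*n, with n = e1 (unit vector, n^2 = 1).
For reflection through hyperplane perp to e1:
The component along e1 flips sign, others stay.
a = (6, -2, -3)
a' = (-6, -2, -3)
a' = -6*e1 - 2*e2 - 3*e3


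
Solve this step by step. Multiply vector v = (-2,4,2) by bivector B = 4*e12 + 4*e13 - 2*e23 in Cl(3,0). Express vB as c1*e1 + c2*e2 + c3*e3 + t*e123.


vB has grade-1 (vector) and grade-3 (trivector) parts: vB = (v _| B) + (v ^ B).
Vector part <vB>_1:
  e1: -v2*b12 - v3*b13 = -(4)*(4) - (2)*(4) = -24
  e2: v1*b12 - v3*b23 = (-2)*(4) - (2)*(-2) = -4
  e3: v1*b13 + v2*b23 = (-2)*(4) + (4)*(-2) = -16
Trivector part <vB>_3:
  e123: v1*b23 - v2*b13 + v3*b12 = (-2)*(-2) - (4)*(4) + (2)*(4) = -4
vB = -24*e1 - 4*e2 - 16*e3 - 4*e123


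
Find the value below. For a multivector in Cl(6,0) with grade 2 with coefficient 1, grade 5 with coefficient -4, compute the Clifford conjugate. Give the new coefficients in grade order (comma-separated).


Clifford conjugate sign for grade k: (-1)^(k(k+1)/2)
Grade 2: (-1)^(2*3/2) = (-1)^3 = -1, coeff 1 -> -1
Grade 5: (-1)^(5*6/2) = (-1)^15 = -1, coeff -4 -> 4
Conjugated coefficients: -1, 4


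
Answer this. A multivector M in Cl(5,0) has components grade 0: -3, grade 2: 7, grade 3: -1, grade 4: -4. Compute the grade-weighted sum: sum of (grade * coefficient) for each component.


Grade-weighted sum = sum of grade_k * coefficient_k
0*(-3) = 0
2*7 = 14
3*(-1) = -3
4*(-4) = -16
Total = 0 + 14 + (-3) + (-16) = -5


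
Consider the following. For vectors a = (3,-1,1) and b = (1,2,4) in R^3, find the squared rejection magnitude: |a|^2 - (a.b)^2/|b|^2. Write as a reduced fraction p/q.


|a|^2 = 3^2 + (-1)^2 + 1^2 = 11
|b|^2 = 1^2 + 2^2 + 4^2 = 21
a . b = 3*1 + (-1)*2 + 1*4 = 5
(a.b)^2 = 5^2 = 25
|rej|^2 = 11 - 25/21
= (231 - 25)/21
= 206/21
In lowest terms: 206/21


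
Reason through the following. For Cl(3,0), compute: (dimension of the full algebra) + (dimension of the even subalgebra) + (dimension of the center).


n = 3 + 0 = 3
Total dim = 2^3 = 8
Even subalgebra dim = 2^2 = 4
n is odd, so center dim = 2
Sum = 8 + 4 + 2 = 14


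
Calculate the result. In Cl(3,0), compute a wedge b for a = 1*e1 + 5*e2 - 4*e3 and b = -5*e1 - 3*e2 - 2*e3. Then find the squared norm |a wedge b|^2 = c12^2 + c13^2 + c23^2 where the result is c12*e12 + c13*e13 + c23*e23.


a wedge b = (a1*b2 - a2*b1)*e12 + (a1*b3 - a3*b1)*e13 + (a2*b3 - a3*b2)*e23
e12 coeff: 1*(-3) - 5*(-5) = -3 - (-25) = 22
e13 coeff: 1*(-2) - (-4)*(-5) = -2 - 20 = -22
e23 coeff: 5*(-2) - (-4)*(-3) = -10 - 12 = -22
|a wedge b|^2 = 22^2 + (-22)^2 + (-22)^2
= 484 + 484 + 484
= 1452


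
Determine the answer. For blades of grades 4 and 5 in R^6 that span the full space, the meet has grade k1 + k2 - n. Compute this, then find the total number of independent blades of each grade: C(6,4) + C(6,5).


Meet grade = grade(A) + grade(B) - n
= 4 + 5 - 6 = 3
C(6,4) = 15
C(6,5) = 6
dim_A + dim_B = 15 + 6 = 21


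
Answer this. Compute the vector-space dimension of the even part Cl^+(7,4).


Even subalgebra dimension = 2^(n-1)
n = 7 + 4 = 11
2^(11 - 1) = 2^10 = 1024
Verification: sum of C(11,k) for even k = 1 + 55 + 330 + 462 + 165 + 11 = 1024
Result = 1024


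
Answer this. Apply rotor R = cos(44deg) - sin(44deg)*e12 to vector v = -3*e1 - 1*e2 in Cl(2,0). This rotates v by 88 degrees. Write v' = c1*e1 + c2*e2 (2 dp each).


Rotor R = cos(44deg) - sin(44deg)*e12
Rotation angle theta = 2 * 44 = 88 degrees
v' = R*v*~R rotates v by theta.
cos(88deg) = 0.0349, sin(88deg) = 0.9994
v'_1 = -3*cos(88deg) - (-1)*sin(88deg)
= -3*0.0349 - (-1)*0.9994
= 0.89
v'_2 = -3*sin(88deg) + (-1)*cos(88deg)
= -3*0.9994 + (-1)*0.0349
= -3.03
v' = 0.89*e1 - 3.03*e2
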